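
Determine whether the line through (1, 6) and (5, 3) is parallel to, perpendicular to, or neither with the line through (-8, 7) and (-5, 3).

Slope of line 1: m1 = (3 - 6)/(5 - 1) = -3/4 = -3/4
Slope of line 2: m2 = (3 - 7)/(-5 - -8) = -4/3 = -4/3
For parallel lines we need equal slopes: -3/4 != -4/3.
For perpendicular lines we need m1*m2 = -1: (-3/4)(-4/3) = 1 != -1.
Since neither condition holds, the lines are neither parallel nor perpendicular.

Neither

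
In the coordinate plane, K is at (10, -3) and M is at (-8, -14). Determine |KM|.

d = sqrt((-8 - 10)^2 + (-14 - -3)^2)
d = sqrt(-18^2 + -11^2)
d = sqrt(324 + 121)
d = sqrt(445)

sqrt(445)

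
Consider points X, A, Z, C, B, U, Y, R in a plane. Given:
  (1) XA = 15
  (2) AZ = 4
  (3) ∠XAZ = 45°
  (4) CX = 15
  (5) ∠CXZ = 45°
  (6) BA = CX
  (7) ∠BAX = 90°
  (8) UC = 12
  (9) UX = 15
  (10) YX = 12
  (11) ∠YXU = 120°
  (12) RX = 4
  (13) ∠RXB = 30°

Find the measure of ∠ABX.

From the given relations: BA = CX = 15.
Step 1: By the law of cosines on triangle BAX: BX² = 15² + 15² − 2·15·15·cos(90°) = 450, so BX = 15·√2.
Step 2: By the inverse law of cosines on triangle ABX: cos(∠ABX) = (15² + (15·√2)² − 15²) / (2·15·15·√2) = 450/636.4 = 0.7071, so ∠ABX = 45°.

Therefore, the measure of angle ∠ABX = 45°.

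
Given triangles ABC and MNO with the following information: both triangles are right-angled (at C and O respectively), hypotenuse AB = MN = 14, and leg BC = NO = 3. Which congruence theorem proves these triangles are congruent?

The given information matches HL: The hypotenuse and one leg of two right triangles are equal (Hypotenuse-Leg).

HL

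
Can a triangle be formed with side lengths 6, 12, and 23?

Check the triangle inequality: 6 + 12 = 18 ≤ 23.
Since the sum of two sides does not exceed the third, no triangle can be formed.

No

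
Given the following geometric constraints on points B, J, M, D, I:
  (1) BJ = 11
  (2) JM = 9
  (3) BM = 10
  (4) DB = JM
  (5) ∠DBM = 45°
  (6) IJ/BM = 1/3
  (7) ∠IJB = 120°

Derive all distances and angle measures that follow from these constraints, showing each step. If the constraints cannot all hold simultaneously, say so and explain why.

The constraints are consistent.

From the given relations:
  DB = JM = 9
  IJ = 1/3·BM = 1/3·10 ≈ 3.33

Step 1: From BJ = 11, JI = 3.33, and ∠BJI = 120°, by the law of cosines:
  BI² = BJ² + JI² - 2·BJ·JI·cos(120°) = 121 + 11.11 + 36.67 = 168.8
  BI = 7/3·√31

Step 2: From MB = 10, BD = 9, and ∠MBD = 45°, by the law of cosines:
  MD² = MB² + BD² - 2·MB·BD·cos(45°) = 100 + 81 - 127.3 = 53.72
  MD ≈ 7.33

Step 3: From BJ = 11, BM = 10, JM = 9, by the inverse law of cosines:
  cos(∠JBM) = (BJ² + BM² - JM²) / (2·BJ·BM)
  ∠JBM = 50.48°

Step 4: From JB = 11, JM = 9, BM = 10, by the inverse law of cosines:
  cos(∠BJM) = (JB² + JM² - BM²) / (2·JB·JM)
  ∠BJM = 58.99°

Step 5: From MB = 10, MJ = 9, BJ = 11, by the inverse law of cosines:
  cos(∠BMJ) = (MB² + MJ² - BJ²) / (2·MB·MJ)
  ∠BMJ = 70.53°

Step 6: From BI = 7/3·√31, BJ = 11, IJ = 3.33, by the inverse law of cosines:
  cos(∠IBJ) = (BI² + BJ² - IJ²) / (2·BI·BJ)
  ∠IBJ = 12.84°

Step 7: From MB = 10, MD = 7.33, BD = 9, by the inverse law of cosines:
  cos(∠BMD) = (MB² + MD² - BD²) / (2·MB·MD)
  ∠BMD = 60.26°

Step 8: From DB = 9, DM = 7.33, BM = 10, by the inverse law of cosines:
  cos(∠BDM) = (DB² + DM² - BM²) / (2·DB·DM)
  ∠BDM = 74.74°

Step 9: From IB = 7/3·√31, IJ = 3.33, BJ = 11, by the inverse law of cosines:
  cos(∠BIJ) = (IB² + IJ² - BJ²) / (2·IB·IJ)
  ∠BIJ = 47.16°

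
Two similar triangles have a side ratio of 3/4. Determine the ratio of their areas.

Area scales with the square of linear dimensions. If every length is multiplied by 3/4, then the area is multiplied by (3/4)^2 = 9/16.
The area ratio is 9:16.

9:16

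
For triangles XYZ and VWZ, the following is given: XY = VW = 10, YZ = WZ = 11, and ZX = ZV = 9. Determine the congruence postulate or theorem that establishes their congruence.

Consider the given information: XY = VW = 10, YZ = WZ = 11, and ZX = ZV = 9
This is not ASA or HL: ASA requires two angles and the side between them. HL only applies to right triangles with matching hypotenuse and leg.
The correct criterion is SSS. All three pairs of corresponding sides are equal (Side-Side-Side).

SSS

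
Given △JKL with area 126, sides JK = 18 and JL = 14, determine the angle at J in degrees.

Area = (1/2) * a * b * sin(C)
sin(C) = 2 * Area / (a * b)
sin(C) = 2 * 126 / (18 * 14)
sin(C) = 1
C = arcsin(1) = 90°

90°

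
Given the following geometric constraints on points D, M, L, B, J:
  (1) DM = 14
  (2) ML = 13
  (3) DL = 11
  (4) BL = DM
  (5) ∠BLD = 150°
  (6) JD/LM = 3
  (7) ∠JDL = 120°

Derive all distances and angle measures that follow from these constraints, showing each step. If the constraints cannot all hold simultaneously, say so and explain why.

The constraints are consistent.

From the given relations:
  BL = DM = 14
  JD = 3·LM = 3·13 = 39

Step 1: From DL = 11, LB = 14, and ∠DLB = 150°, by the law of cosines:
  DB² = DL² + LB² - 2·DL·LB·cos(150°) = 121 + 196 + 266.7 = 583.7
  DB ≈ 24.16

Step 2: From LD = 11, DJ = 39, and ∠LDJ = 120°, by the law of cosines:
  LJ² = LD² + DJ² - 2·LD·DJ·cos(120°) = 121 + 1521 + 429 = 2071
  LJ ≈ 45.51

Step 3: From DL = 11, DM = 14, LM = 13, by the inverse law of cosines:
  cos(∠LDM) = (DL² + DM² - LM²) / (2·DL·DM)
  ∠LDM = 61.28°

Step 4: From MD = 14, ML = 13, DL = 11, by the inverse law of cosines:
  cos(∠DML) = (MD² + ML² - DL²) / (2·MD·ML)
  ∠DML = 47.91°

Step 5: From LD = 11, LM = 13, DM = 14, by the inverse law of cosines:
  cos(∠DLM) = (LD² + LM² - DM²) / (2·LD·LM)
  ∠DLM = 70.81°

Step 6: From DB = 24.16, DL = 11, BL = 14, by the inverse law of cosines:
  cos(∠BDL) = (DB² + DL² - BL²) / (2·DB·DL)
  ∠BDL = 16.84°

Step 7: From LD = 11, LJ = 45.51, DJ = 39, by the inverse law of cosines:
  cos(∠DLJ) = (LD² + LJ² - DJ²) / (2·LD·LJ)
  ∠DLJ = 47.92°

Step 8: From BD = 24.16, BL = 14, DL = 11, by the inverse law of cosines:
  cos(∠DBL) = (BD² + BL² - DL²) / (2·BD·BL)
  ∠DBL = 13.16°

Step 9: From JD = 39, JL = 45.51, DL = 11, by the inverse law of cosines:
  cos(∠DJL) = (JD² + JL² - DL²) / (2·JD·JL)
  ∠DJL = 12.08°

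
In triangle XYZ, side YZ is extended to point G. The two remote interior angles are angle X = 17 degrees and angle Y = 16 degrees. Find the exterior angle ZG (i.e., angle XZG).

By the exterior angle theorem, an exterior angle of a triangle equals the sum of the two remote interior angles.
Exterior angle = angle X + angle Y
Exterior angle = 17 + 16 = 33 degrees

33 degrees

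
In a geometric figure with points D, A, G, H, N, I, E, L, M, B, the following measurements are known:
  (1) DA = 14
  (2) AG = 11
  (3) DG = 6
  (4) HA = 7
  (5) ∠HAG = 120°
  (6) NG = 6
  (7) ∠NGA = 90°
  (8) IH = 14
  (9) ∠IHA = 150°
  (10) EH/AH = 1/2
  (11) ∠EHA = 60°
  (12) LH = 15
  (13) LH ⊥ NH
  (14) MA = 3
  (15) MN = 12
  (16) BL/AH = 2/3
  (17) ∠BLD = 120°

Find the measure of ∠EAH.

From the given relations: EH = 1/2·AH = 1/2·7 ≈ 3.5.
Step 1: By the law of cosines on triangle AHE: AE² = 7² + 3.5² − 2·7·3.5·cos(60°) = 36.75, so AE = 7/2·√3.
Step 2: By the inverse law of cosines on triangle EAH: cos(∠EAH) = ((7/2·√3)² + 7² − 3.5²) / (2·7/2·√3·7) = 73.5/84.87 = 0.866, so ∠EAH = 30°.

Therefore, the measure of angle ∠EAH = 30°.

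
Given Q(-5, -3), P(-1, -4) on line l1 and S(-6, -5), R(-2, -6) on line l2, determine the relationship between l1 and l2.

Slope of line 1: m1 = (-4 - -3)/(-1 - -5) = -1/4 = -1/4
Slope of line 2: m2 = (-6 - -5)/(-2 - -6) = -1/4 = -1/4
m1 = m2, so the lines are parallel.

Parallel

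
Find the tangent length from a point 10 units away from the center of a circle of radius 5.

tangent = √(d² - r²) = √(10² - 5²) = √(100 - 25) = √75 = 5*sqrt(3)

5*sqrt(3)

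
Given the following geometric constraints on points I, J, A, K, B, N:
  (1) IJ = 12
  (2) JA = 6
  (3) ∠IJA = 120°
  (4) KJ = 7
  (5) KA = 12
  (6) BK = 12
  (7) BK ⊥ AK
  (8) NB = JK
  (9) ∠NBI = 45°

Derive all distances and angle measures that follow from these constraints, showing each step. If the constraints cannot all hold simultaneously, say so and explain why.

The constraints are consistent.

From the given relations:
  NB = JK = 7

Step 1: From IJ = 12, JA = 6, and ∠IJA = 120°, by the law of cosines:
  IA² = IJ² + JA² - 2·IJ·JA·cos(120°) = 144 + 36 + 72 = 252
  IA = 6·√7

Step 2: From AK = 12, KB = 12, and ∠AKB = 90°, by the law of cosines:
  AB² = AK² + KB² - 2·AK·KB·cos(90°) = 144 + 144 - 0 = 288
  AB = 12·√2

Step 3: From JA = 6, JK = 7, AK = 12, by the inverse law of cosines:
  cos(∠AJK) = (JA² + JK² - AK²) / (2·JA·JK)
  ∠AJK = 134.62°

Step 4: From AJ = 6, AK = 12, JK = 7, by the inverse law of cosines:
  cos(∠JAK) = (AJ² + AK² - JK²) / (2·AJ·AK)
  ∠JAK = 24.53°

Step 5: From KA = 12, KJ = 7, AJ = 6, by the inverse law of cosines:
  cos(∠AKJ) = (KA² + KJ² - AJ²) / (2·KA·KJ)
  ∠AKJ = 20.85°

Step 6: From IA = 6·√7, IJ = 12, AJ = 6, by the inverse law of cosines:
  cos(∠AIJ) = (IA² + IJ² - AJ²) / (2·IA·IJ)
  ∠AIJ = 19.11°

Step 7: From AB = 12·√2, AK = 12, BK = 12, by the inverse law of cosines:
  cos(∠BAK) = (AB² + AK² - BK²) / (2·AB·AK)
  ∠BAK = 45°

Step 8: From AI = 6·√7, AJ = 6, IJ = 12, by the inverse law of cosines:
  cos(∠IAJ) = (AI² + AJ² - IJ²) / (2·AI·AJ)
  ∠IAJ = 40.89°

Step 9: From BA = 12·√2, BK = 12, AK = 12, by the inverse law of cosines:
  cos(∠ABK) = (BA² + BK² - AK²) / (2·BA·BK)
  ∠ABK = 45°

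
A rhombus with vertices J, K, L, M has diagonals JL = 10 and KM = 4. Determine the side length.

In a rhombus, the diagonals bisect each other perpendicularly, creating four congruent right triangles.
Each triangle has legs 5 (half of 10) and 2 (half of 4).
The hypotenuse of each right triangle is a side of the rhombus:
side = sqrt(5^2 + 2^2) = sqrt(29)

sqrt(29)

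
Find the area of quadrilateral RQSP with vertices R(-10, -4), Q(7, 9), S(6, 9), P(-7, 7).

The Shoelace formula works by pairing each vertex with the next (cycling back to the first).
For each pair, compute x_i*y_(i+1) - x_(i+1)*y_i:
  (-10*9 - 7*-4) = -62
  (7*9 - 6*9) = 9
  (6*7 - -7*9) = 105
  (-7*-4 - -10*7) = 98
Taking half the absolute value of the total: Area = (1/2)(150) = 75.

75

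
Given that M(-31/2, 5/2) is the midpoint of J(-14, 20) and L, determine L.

Using the midpoint formula: M = ((x1 + x2)/2, (y1 + y2)/2)
We know M = (-31/2, 5/2) and J = (-14, 20)
For x: -31/2 = (-14 + x2)/2, so x2 = 2*-31/2 - -14 = -17
For y: 5/2 = (20 + y2)/2, so y2 = 2*5/2 - 20 = -15
L = (-17, -15)

(-17, -15)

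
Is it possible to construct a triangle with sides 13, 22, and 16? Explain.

Sort the sides: 13, 16, 22.
It suffices to check that the sum of the two smallest exceeds the largest:
13 + 16 = 29 > 22. ✓
Yes, a valid triangle can be formed.

Yes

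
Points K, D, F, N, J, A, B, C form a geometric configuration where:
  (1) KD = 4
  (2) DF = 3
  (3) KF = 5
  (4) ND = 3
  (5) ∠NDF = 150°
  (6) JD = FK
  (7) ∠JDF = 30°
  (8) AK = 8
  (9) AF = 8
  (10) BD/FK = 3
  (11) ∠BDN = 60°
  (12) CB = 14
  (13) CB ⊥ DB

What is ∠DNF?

Step 1: By the law of cosines on triangle NDF: NF² = 3² + 3² − 2·3·3·cos(150°) = 33.59, so NF ≈ 5.8.
Step 2: By the inverse law of cosines on triangle DNF: cos(∠DNF) = (3² + 5.8² − 3²) / (2·3·5.8) = 33.59/34.77 = 0.9659, so ∠DNF = 15°.

Therefore, the measure of angle ∠DNF = 15°.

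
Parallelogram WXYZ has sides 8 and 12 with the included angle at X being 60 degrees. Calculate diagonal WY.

Law of cosines: d^2 = 8^2 + 12^2 - 2(8)(12)cos(60°) = 112, so d = 4*sqrt(7).

4*sqrt(7)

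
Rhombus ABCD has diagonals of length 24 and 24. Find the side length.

In a rhombus, the diagonals bisect each other perpendicularly, creating four congruent right triangles.
Each triangle has legs 12 (half of 24) and 12 (half of 24).
The hypotenuse of each right triangle is a side of the rhombus:
side = sqrt(12^2 + 12^2) = sqrt(288) = 12*sqrt(2)

12*sqrt(2)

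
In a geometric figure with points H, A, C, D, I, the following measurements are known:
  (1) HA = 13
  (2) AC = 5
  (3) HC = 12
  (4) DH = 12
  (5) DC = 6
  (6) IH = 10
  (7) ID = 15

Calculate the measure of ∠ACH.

Step 1: By the inverse law of cosines on triangle ACH: cos(∠ACH) = (5² + 12² − 13²) / (2·5·12) = 0/120 = 0, so ∠ACH = 90°.

Therefore, the measure of angle ∠ACH = 90°.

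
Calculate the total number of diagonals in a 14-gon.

The number of diagonals in an n-gon is n(n - 3)/2.
For n = 14: 14(14 - 3)/2 = 14 × 11 / 2 = 77.

77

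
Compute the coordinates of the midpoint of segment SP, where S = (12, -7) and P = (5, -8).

The midpoint is the average of the coordinates:
x: (12 + 5)/2 = 17/2
y: (-7 + -8)/2 = -15/2
Midpoint = (17/2, -15/2)

(17/2, -15/2)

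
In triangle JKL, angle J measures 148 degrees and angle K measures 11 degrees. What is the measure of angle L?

The interior angles sum to 180°: angle L = 180 - 148 - 11 = 21°.
The triangle is obtuse (angles 148°, 11°, 21°).

21 degrees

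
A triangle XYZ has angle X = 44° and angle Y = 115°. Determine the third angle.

angle Z = 180 - 44 - 115 = 21 degrees.

21 degrees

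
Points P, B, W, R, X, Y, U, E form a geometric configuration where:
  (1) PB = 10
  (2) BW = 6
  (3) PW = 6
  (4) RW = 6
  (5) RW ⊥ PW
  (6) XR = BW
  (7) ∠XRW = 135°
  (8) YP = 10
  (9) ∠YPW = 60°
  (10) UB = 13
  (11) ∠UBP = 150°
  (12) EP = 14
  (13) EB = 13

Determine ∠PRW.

Step 1: By the law of cosines on triangle RWP: RP² = 6² + 6² − 2·6·6·cos(90°) = 72, so RP = 6·√2.
Step 2: By the inverse law of cosines on triangle PRW: cos(∠PRW) = ((6·√2)² + 6² − 6²) / (2·6·√2·6) = 72/101.82 = 0.7071, so ∠PRW = 45°.

Therefore, the measure of angle ∠PRW = 45°.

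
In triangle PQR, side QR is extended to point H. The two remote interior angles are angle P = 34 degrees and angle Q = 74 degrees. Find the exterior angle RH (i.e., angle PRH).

Exterior angle = 34 + 74 = 108 degrees (exterior angle theorem).

108 degrees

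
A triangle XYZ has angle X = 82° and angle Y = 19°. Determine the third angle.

The interior angles sum to 180°: angle Z = 180 - 82 - 19 = 79°.
The triangle is acute (angles 82°, 19°, 79°).

79 degrees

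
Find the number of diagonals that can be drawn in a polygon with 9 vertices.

The number of diagonals in an n-gon is n(n - 3)/2.
For n = 9: 9(9 - 3)/2 = 9 × 6 / 2 = 27.

27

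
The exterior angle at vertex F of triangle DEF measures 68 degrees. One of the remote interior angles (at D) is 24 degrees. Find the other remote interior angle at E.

angle E = 68 - 24 = 44 degrees (exterior angle theorem).

44 degrees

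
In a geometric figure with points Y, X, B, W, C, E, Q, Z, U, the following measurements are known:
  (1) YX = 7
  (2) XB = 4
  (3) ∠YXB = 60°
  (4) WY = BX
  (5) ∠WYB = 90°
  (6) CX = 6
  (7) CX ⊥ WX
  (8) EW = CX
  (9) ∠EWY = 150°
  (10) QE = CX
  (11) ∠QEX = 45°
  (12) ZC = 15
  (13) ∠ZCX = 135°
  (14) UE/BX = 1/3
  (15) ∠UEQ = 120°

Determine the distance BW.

From the given relations: WY = BX = 4.
Step 1: By the law of cosines on triangle BXY: BY² = 4² + 7² − 2·4·7·cos(60°) = 37, so BY = √37.
Step 2: By the law of cosines on triangle BYW: BW² = √37² + 4² − 2·√37·4·cos(90°) = 53, so BW = √53.

Therefore, the length of BW = √53.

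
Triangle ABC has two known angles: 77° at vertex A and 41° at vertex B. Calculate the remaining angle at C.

angle C = 180 - 77 - 41 = 62 degrees.

62 degrees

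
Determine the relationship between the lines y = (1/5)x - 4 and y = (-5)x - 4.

Slope of line 1: m1 = 1/5
Slope of line 2: m2 = -5
m1 * m2 = (1/5) * (-5) = -1 = -1, so the lines are perpendicular.

Perpendicular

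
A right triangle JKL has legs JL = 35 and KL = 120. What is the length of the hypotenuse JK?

In a right triangle, the square of the hypotenuse equals the sum of the squares of the two legs.
The legs are 35 and 120, so the hypotenuse = sqrt(1225 + 14400) = sqrt(15625) = 125.

125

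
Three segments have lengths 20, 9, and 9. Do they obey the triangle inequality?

The longest side is 20. The other two sides sum to 9 + 9 = 18.
Since 18 ≤ 20, the two shorter sides cannot reach around to close the triangle.

No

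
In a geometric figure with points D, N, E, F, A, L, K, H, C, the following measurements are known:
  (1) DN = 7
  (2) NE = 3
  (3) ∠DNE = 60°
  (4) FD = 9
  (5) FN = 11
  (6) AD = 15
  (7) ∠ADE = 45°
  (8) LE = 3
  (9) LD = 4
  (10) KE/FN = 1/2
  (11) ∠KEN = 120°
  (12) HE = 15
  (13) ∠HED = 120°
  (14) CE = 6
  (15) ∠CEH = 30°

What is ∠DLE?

Step 1: By the law of cosines on triangle DNE: DE² = 7² + 3² − 2·7·3·cos(60°) = 37, so DE = √37.
Step 2: By the inverse law of cosines on triangle DLE: cos(∠DLE) = (4² + 3² − √37²) / (2·4·3) = -12/24 = -0.5, so ∠DLE = 120°.

Therefore, the measure of angle ∠DLE = 120°.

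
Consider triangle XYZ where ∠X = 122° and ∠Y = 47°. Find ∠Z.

Let angle Z = x. Then 122 + 47 + x = 180.
x = 180 - 169 = 11 degrees.

11 degrees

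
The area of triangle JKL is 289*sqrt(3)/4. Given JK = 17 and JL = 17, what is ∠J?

sin(C) = 2 * 289*sqrt(3)/4 / (17 * 17) = sqrt(3)/2, so C = arcsin(sqrt(3)/2) = 60°.
Since sin(180° - C) = sin(C), the obtuse angle 120° gives the same area, so C = 60° or C = 120°.

60° or 120°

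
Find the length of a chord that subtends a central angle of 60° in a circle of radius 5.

Drop a perpendicular from the center to the chord, bisecting both the chord and the central angle.
Each half-chord = r sin(θ/2) = 5 sin(30°).
The full chord = 2 × 5 × sin(30°) = 5.

5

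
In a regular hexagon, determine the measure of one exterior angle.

Each exterior angle of a regular n-gon is 360 / n.
For n = 6: 360 / 6 = 60 degrees.

60 degrees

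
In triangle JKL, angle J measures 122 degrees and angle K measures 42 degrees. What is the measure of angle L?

Let angle L = x. Then 122 + 42 + x = 180.
x = 180 - 164 = 16 degrees.

16 degrees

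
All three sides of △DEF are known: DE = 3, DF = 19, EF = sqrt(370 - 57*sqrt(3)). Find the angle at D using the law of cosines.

By the inverse law of cosines: cos(D) = (DE² + DF² - EF²) / (2 × DE × DF)
cos(D) = (3² + 19² - (sqrt(370 - 57*sqrt(3)))²) / (2 × 3 × 19)
cos(D) = (9 + 361 - (370 - 57*sqrt(3))) / 114
cos(D) = sqrt(3)/2
D = arccos(sqrt(3)/2) = 30°

30°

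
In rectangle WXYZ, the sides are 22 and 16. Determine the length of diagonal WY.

Using the Pythagorean theorem:
d² = 22² + 16² = 484 + 256 = 740
d = sqrt(740) = 2*sqrt(185)

2*sqrt(185)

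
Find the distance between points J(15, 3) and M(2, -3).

The horizontal distance is |2 - 15| = 13 and the vertical distance is |-3 - 3| = 6.
By the Pythagorean theorem, d = sqrt(13^2 + 6^2) = sqrt(205).

sqrt(205)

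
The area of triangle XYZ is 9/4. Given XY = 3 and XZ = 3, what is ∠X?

sin(C) = 2 * 9/4 / (3 * 3) = 1/2, so C = arcsin(1/2) = 30°.
Since sin(180° - C) = sin(C), the obtuse angle 150° gives the same area, so C = 30° or C = 150°.

30° or 150°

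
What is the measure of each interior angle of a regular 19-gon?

Each interior angle of a regular n-gon is (n - 2) * 180 / n.
For n = 19: (19 - 2) * 180 / 19 = 3060/19 = 3060/19 degrees.

3060/19 degrees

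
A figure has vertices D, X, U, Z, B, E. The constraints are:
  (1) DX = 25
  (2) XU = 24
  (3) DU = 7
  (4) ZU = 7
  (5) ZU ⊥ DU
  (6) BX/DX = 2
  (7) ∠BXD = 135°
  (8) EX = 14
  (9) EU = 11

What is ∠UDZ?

Step 1: By the law of cosines on triangle DUZ: DZ² = 7² + 7² − 2·7·7·cos(90°) = 98, so DZ = 7·√2.
Step 2: By the inverse law of cosines on triangle UDZ: cos(∠UDZ) = (7² + (7·√2)² − 7²) / (2·7·7·√2) = 98/138.59 = 0.7071, so ∠UDZ = 45°.

Therefore, the measure of angle ∠UDZ = 45°.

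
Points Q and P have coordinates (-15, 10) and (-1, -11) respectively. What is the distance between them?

d = sqrt((14)^2 + (-21)^2) = sqrt(637) = 7*sqrt(13)

7*sqrt(13)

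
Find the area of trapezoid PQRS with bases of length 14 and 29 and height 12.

Area of a trapezoid = (base1 + base2) * height / 2
Area = (14 + 29) * 12 / 2
Area = 43 * 12 / 2
Area = 516 / 2
Area = 258

258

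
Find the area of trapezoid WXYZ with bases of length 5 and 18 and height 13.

A trapezoid's area equals the midsegment times the height.
The midsegment is (5 + 18) / 2 = 23/2.
Area = 23/2 * 13 = 299/2.

299/2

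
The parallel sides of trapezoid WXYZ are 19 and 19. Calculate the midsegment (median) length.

The midsegment of a trapezoid = (base1 + base2) / 2
midsegment = (19 + 19) / 2
midsegment = 38 / 2
midsegment = 19

19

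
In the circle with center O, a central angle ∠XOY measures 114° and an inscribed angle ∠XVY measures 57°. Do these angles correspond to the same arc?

By the inscribed angle theorem, if both angles subtend the same arc, the inscribed angle must be half the central angle.
Half of 114° = 57°, which equals the given inscribed angle of 57°.
Therefore, yes, they correspond to the same arc.

Yes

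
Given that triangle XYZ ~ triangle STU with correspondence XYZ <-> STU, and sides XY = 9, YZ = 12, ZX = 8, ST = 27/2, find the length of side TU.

Since the triangles are similar, the ratio of corresponding sides is constant.
Scale factor k = ST / XY = 27/2 / 9 = 3/2
TU = k * YZ = 3/2 * 12 = 18

18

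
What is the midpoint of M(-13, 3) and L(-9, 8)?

M = ((x₁ + x₂)/2, (y₁ + y₂)/2)
= ((-13 + -9)/2, (3 + 8)/2)
= (-22/2, 11/2) = (-11, 11/2)

(-11, 11/2)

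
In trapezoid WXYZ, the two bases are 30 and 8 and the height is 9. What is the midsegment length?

The midsegment (median) of a trapezoid connects the midpoints of the non-parallel sides.
Its length is the average of the two bases: (30 + 8) / 2 = 19.

19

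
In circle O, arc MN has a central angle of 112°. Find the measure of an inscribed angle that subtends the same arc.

By the inscribed angle theorem, the inscribed angle is half the central angle.
Inscribed angle = 112° / 2 = 56°

56°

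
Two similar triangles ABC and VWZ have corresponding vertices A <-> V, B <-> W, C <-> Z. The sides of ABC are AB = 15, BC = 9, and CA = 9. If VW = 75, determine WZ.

Similar triangles have proportional sides. Setting up the proportion:
VW / AB = WZ / BC
75 / 15 = WZ / 9
WZ = 9 * 75 / 15 = 45.

45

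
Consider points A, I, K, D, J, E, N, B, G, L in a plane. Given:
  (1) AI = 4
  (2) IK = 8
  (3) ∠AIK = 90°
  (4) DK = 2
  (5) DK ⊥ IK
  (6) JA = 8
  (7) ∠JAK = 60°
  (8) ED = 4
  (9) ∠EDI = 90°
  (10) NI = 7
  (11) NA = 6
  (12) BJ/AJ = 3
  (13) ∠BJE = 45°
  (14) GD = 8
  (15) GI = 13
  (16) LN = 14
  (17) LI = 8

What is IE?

Step 1: By the law of cosines on triangle DKI: DI² = 2² + 8² − 2·2·8·cos(90°) = 68, so DI = 2·√17.
Step 2: By the law of cosines on triangle IDE: IE² = (2·√17)² + 4² − 2·2·√17·4·cos(90°) = 84, so IE = 2·√21.

Therefore, the length of IE = 2·√21.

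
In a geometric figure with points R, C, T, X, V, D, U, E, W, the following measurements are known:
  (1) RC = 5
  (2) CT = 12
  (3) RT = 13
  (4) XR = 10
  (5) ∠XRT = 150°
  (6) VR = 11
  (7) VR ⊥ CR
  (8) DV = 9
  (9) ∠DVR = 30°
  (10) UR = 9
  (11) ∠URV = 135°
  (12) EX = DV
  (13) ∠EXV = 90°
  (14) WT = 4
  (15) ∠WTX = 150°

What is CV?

Step 1: By the law of cosines on triangle CRV: CV² = 5² + 11² − 2·5·11·cos(90°) = 146, so CV = √146.

Therefore, the length of CV = √146.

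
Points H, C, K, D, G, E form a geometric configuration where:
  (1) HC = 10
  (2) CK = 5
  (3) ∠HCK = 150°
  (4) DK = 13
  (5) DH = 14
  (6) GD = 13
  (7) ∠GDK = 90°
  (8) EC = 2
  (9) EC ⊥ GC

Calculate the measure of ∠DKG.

Step 1: By the law of cosines on triangle KDG: KG² = 13² + 13² − 2·13·13·cos(90°) = 338, so KG = 13·√2.
Step 2: By the inverse law of cosines on triangle DKG: cos(∠DKG) = (13² + (13·√2)² − 13²) / (2·13·13·√2) = 338/478 = 0.7071, so ∠DKG = 45°.

Therefore, the measure of angle ∠DKG = 45°.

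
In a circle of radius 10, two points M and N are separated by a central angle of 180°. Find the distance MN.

Chord = 2(10) sin(90°) = 20

20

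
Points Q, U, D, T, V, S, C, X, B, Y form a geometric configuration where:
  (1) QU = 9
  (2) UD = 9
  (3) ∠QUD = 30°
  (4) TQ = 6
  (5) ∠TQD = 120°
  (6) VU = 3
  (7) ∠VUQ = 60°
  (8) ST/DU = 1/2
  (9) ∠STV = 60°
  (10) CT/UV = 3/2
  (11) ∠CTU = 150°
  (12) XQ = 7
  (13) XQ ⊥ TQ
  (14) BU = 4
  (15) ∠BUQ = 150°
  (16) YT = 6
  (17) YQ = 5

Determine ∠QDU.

Step 1: By the law of cosines on triangle DUQ: DQ² = 9² + 9² − 2·9·9·cos(30°) = 21.7, so DQ ≈ 4.66.
Step 2: By the inverse law of cosines on triangle QDU: cos(∠QDU) = (4.66² + 9² − 9²) / (2·4.66·9) = 21.7/83.86 = 0.2588, so ∠QDU = 75°.

Therefore, the measure of angle ∠QDU = 75°.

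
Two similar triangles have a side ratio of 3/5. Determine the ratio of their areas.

The ratio of areas of similar triangles equals the square of the side ratio.
Side ratio = 3:5
Area ratio = (3/5)^2 = 9/25 = 9:25

9:25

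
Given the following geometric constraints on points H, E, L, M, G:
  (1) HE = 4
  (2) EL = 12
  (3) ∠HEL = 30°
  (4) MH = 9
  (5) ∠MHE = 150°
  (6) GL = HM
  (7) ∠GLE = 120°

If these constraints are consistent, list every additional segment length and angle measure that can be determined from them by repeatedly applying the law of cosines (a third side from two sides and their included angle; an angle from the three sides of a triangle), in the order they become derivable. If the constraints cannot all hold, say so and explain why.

The constraints are consistent. Derivable facts, in order:
After 1 step:
- EG = 3·√37
- EM ≈ 12.62
- HL ≈ 8.77
After 2 steps:
- ∠EGL = 34.72°
- ∠EHL = 136.81°
- ∠ELH = 13.19°
- ∠EMH = 9.12°
- ∠GEL = 25.28°
- ∠HEM = 20.88°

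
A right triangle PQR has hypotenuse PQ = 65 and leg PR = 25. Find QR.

Rearranging the Pythagorean theorem to solve for the unknown leg:
leg^2 = hypotenuse^2 - known_leg^2 = 4225 - 625 = 3600
leg = sqrt(3600) = 60.

60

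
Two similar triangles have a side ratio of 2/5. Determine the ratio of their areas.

Area ratio = (side ratio)^2 = (2/5)^2 = 4:25.

4:25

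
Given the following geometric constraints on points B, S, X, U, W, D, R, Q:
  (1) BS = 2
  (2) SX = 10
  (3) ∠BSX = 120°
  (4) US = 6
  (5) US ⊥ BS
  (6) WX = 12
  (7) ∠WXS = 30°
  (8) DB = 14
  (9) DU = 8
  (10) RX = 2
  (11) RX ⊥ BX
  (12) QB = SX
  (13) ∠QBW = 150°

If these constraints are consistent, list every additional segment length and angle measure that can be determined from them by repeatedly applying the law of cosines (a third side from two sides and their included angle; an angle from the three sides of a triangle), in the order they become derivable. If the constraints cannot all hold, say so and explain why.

The constraints are consistent. Derivable facts, in order:
After 1 step:
- BU = 2·√10
- BX = 2·√31
- SW ≈ 6.01
After 2 steps:
- BR = 8·√2
- ∠BDU = 10.84°
- ∠BUD = 155.39°
- ∠BUS = 18.43°
- ∠BXS = 8.95°
- ∠DBU = 13.77°
- ∠SBU = 71.57°
- ∠SBX = 51.05°
- ∠SWX = 56.26°
- ∠WSX = 93.74°
After 3 steps:
- ∠BRX = 79.82°
- ∠RBX = 10.18°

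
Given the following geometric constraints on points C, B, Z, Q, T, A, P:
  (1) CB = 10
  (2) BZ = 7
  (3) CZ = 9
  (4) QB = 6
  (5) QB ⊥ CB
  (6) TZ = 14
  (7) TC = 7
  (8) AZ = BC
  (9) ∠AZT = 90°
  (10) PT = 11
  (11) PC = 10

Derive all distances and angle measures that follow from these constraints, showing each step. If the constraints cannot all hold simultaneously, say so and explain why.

The constraints are consistent.

From the given relations:
  AZ = BC = 10

Step 1: From CB = 10, BQ = 6, and ∠CBQ = 90°, by the law of cosines:
  CQ² = CB² + BQ² - 2·CB·BQ·cos(90°) = 100 + 36 - 0 = 136
  CQ = 2·√34

Step 2: From TZ = 14, ZA = 10, and ∠TZA = 90°, by the law of cosines:
  TA² = TZ² + ZA² - 2·TZ·ZA·cos(90°) = 196 + 100 - 0 = 296
  TA = 2·√74

Step 3: From CB = 10, CZ = 9, BZ = 7, by the inverse law of cosines:
  cos(∠BCZ) = (CB² + CZ² - BZ²) / (2·CB·CZ)
  ∠BCZ = 42.83°

Step 4: From CP = 10, CT = 7, PT = 11, by the inverse law of cosines:
  cos(∠PCT) = (CP² + CT² - PT²) / (2·CP·CT)
  ∠PCT = 78.46°

Step 5: From CT = 7, CZ = 9, TZ = 14, by the inverse law of cosines:
  cos(∠TCZ) = (CT² + CZ² - TZ²) / (2·CT·CZ)
  ∠TCZ = 121.59°

Step 6: From BC = 10, BZ = 7, CZ = 9, by the inverse law of cosines:
  cos(∠CBZ) = (BC² + BZ² - CZ²) / (2·BC·BZ)
  ∠CBZ = 60.94°

Step 7: From ZB = 7, ZC = 9, BC = 10, by the inverse law of cosines:
  cos(∠BZC) = (ZB² + ZC² - BC²) / (2·ZB·ZC)
  ∠BZC = 76.23°

Step 8: From ZC = 9, ZT = 14, CT = 7, by the inverse law of cosines:
  cos(∠CZT) = (ZC² + ZT² - CT²) / (2·ZC·ZT)
  ∠CZT = 25.21°

Step 9: From TC = 7, TP = 11, CP = 10, by the inverse law of cosines:
  cos(∠CTP) = (TC² + TP² - CP²) / (2·TC·TP)
  ∠CTP = 62.96°

Step 10: From TC = 7, TZ = 14, CZ = 9, by the inverse law of cosines:
  cos(∠CTZ) = (TC² + TZ² - CZ²) / (2·TC·TZ)
  ∠CTZ = 33.2°

Step 11: From PC = 10, PT = 11, CT = 7, by the inverse law of cosines:
  cos(∠CPT) = (PC² + PT² - CT²) / (2·PC·PT)
  ∠CPT = 38.57°

Step 12: From CB = 10, CQ = 2·√34, BQ = 6, by the inverse law of cosines:
  cos(∠BCQ) = (CB² + CQ² - BQ²) / (2·CB·CQ)
  ∠BCQ = 30.96°

Step 13: From QB = 6, QC = 2·√34, BC = 10, by the inverse law of cosines:
  cos(∠BQC) = (QB² + QC² - BC²) / (2·QB·QC)
  ∠BQC = 59.04°

Step 14: From TA = 2·√74, TZ = 14, AZ = 10, by the inverse law of cosines:
  cos(∠ATZ) = (TA² + TZ² - AZ²) / (2·TA·TZ)
  ∠ATZ = 35.54°

Step 15: From AT = 2·√74, AZ = 10, TZ = 14, by the inverse law of cosines:
  cos(∠TAZ) = (AT² + AZ² - TZ²) / (2·AT·AZ)
  ∠TAZ = 54.46°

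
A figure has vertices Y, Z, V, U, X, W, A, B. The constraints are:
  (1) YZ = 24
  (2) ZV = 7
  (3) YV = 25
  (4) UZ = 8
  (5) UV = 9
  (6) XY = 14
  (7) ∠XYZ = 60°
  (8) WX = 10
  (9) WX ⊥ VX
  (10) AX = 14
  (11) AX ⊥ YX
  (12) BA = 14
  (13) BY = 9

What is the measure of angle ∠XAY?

Step 1: By the law of cosines on triangle AXY: AY² = 14² + 14² − 2·14·14·cos(90°) = 392, so AY = 14·√2.
Step 2: By the inverse law of cosines on triangle XAY: cos(∠XAY) = (14² + (14·√2)² − 14²) / (2·14·14·√2) = 392/554.37 = 0.7071, so ∠XAY = 45°.

Therefore, the measure of angle ∠XAY = 45°.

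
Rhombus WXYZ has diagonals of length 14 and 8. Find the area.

The diagonals of a rhombus divide it into four right triangles.
Each triangle has legs 14/ 2 = 7 and 8/2 = 4, so each has area (1/2)*7*4 = 14.
Four such triangles give total area = (d1 * d2) / 2 = 56.

56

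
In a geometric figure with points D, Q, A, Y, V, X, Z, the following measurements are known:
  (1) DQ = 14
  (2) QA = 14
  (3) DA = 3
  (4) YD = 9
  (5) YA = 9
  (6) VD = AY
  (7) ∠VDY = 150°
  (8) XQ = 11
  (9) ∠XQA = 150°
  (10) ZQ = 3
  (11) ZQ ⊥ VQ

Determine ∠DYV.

From the given relations: VD = AY = 9.
Step 1: By the law of cosines on triangle YDV: YV² = 9² + 9² − 2·9·9·cos(150°) = 302.3, so YV ≈ 17.39.
Step 2: By the inverse law of cosines on triangle DYV: cos(∠DYV) = (9² + 17.39² − 9²) / (2·9·17.39) = 302.3/312.96 = 0.9659, so ∠DYV = 15°.

Therefore, the measure of angle ∠DYV = 15°.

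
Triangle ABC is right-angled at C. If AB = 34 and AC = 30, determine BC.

Rearranging the Pythagorean theorem to solve for the unknown leg:
leg^2 = hypotenuse^2 - known_leg^2 = 1156 - 900 = 256
leg = sqrt(256) = 16.

16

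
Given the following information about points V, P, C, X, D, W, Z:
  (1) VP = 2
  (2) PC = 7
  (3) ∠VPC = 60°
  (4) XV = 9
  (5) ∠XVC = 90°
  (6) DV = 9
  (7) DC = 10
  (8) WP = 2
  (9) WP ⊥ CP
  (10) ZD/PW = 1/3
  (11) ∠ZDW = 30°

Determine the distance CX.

Step 1: By the law of cosines on triangle CPV: CV² = 7² + 2² − 2·7·2·cos(60°) = 39, so CV = √39.
Step 2: By the law of cosines on triangle CVX: CX² = √39² + 9² − 2·√39·9·cos(90°) = 120, so CX = 2·√30.

Therefore, the length of CX = 2·√30.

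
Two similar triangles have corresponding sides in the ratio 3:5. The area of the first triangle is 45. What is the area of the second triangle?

Area ratio = (3/5)^2 = 9/25. Area of the second triangle = 45 * 25/9 = 125.

125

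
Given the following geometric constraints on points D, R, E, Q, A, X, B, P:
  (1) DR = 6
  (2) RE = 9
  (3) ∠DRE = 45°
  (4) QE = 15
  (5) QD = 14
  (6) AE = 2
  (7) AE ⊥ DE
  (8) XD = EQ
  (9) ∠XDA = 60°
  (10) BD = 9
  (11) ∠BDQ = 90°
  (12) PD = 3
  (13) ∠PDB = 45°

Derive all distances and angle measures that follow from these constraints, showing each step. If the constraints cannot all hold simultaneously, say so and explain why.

The constraints are consistent.

From the given relations:
  XD = EQ = 15

Step 1: From DR = 6, RE = 9, and ∠DRE = 45°, by the law of cosines:
  DE² = DR² + RE² - 2·DR·RE·cos(45°) = 36 + 81 - 76.37 = 40.63
  DE ≈ 6.37

Step 2: From QD = 14, DB = 9, and ∠QDB = 90°, by the law of cosines:
  QB² = QD² + DB² - 2·QD·DB·cos(90°) = 196 + 81 - 0 = 277
  QB ≈ 16.64

Step 3: From BD = 9, DP = 3, and ∠BDP = 45°, by the law of cosines:
  BP² = BD² + DP² - 2·BD·DP·cos(45°) = 81 + 9 - 38.18 = 51.82
  BP ≈ 7.2

Step 4: From DE = 6.37, EA = 2, and ∠DEA = 90°, by the law of cosines:
  DA² = DE² + EA² - 2·DE·EA·cos(90°) = 40.63 + 4 - 0 = 44.63
  DA ≈ 6.68

Step 5: From DE = 6.37, DQ = 14, EQ = 15, by the inverse law of cosines:
  cos(∠EDQ) = (DE² + DQ² - EQ²) / (2·DE·DQ)
  ∠EDQ = 86.26°

Step 6: From DE = 6.37, DR = 6, ER = 9, by the inverse law of cosines:
  cos(∠EDR) = (DE² + DR² - ER²) / (2·DE·DR)
  ∠EDR = 93.27°

Step 7: From ED = 6.37, EQ = 15, DQ = 14, by the inverse law of cosines:
  cos(∠DEQ) = (ED² + EQ² - DQ²) / (2·ED·EQ)
  ∠DEQ = 68.65°

Step 8: From ED = 6.37, ER = 9, DR = 6, by the inverse law of cosines:
  cos(∠DER) = (ED² + ER² - DR²) / (2·ED·ER)
  ∠DER = 41.73°

Step 9: From QB = 16.64, QD = 14, BD = 9, by the inverse law of cosines:
  cos(∠BQD) = (QB² + QD² - BD²) / (2·QB·QD)
  ∠BQD = 32.74°

Step 10: From QD = 14, QE = 15, DE = 6.37, by the inverse law of cosines:
  cos(∠DQE) = (QD² + QE² - DE²) / (2·QD·QE)
  ∠DQE = 25.09°

Step 11: From BD = 9, BP = 7.2, DP = 3, by the inverse law of cosines:
  cos(∠DBP) = (BD² + BP² - DP²) / (2·BD·BP)
  ∠DBP = 17.14°

Step 12: From BD = 9, BQ = 16.64, DQ = 14, by the inverse law of cosines:
  cos(∠DBQ) = (BD² + BQ² - DQ²) / (2·BD·BQ)
  ∠DBQ = 57.26°

Step 13: From PB = 7.2, PD = 3, BD = 9, by the inverse law of cosines:
  cos(∠BPD) = (PB² + PD² - BD²) / (2·PB·PD)
  ∠BPD = 117.86°

Step 14: From AD = 6.68, DX = 15, and ∠ADX = 60°, by the law of cosines:
  AX² = AD² + DX² - 2·AD·DX·cos(60°) = 44.63 + 225 - 100.2 = 169.4
  AX ≈ 13.02

Step 15: From DA = 6.68, DE = 6.37, AE = 2, by the inverse law of cosines:
  cos(∠ADE) = (DA² + DE² - AE²) / (2·DA·DE)
  ∠ADE = 17.42°

Step 16: From AD = 6.68, AE = 2, DE = 6.37, by the inverse law of cosines:
  cos(∠DAE) = (AD² + AE² - DE²) / (2·AD·AE)
  ∠DAE = 72.58°

Step 17: From AD = 6.68, AX = 13.02, DX = 15, by the inverse law of cosines:
  cos(∠DAX) = (AD² + AX² - DX²) / (2·AD·AX)
  ∠DAX = 93.61°

Step 18: From XA = 13.02, XD = 15, AD = 6.68, by the inverse law of cosines:
  cos(∠AXD) = (XA² + XD² - AD²) / (2·XA·XD)
  ∠AXD = 26.39°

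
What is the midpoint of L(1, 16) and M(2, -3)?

M = ((x₁ + x₂)/2, (y₁ + y₂)/2)
= ((1 + 2)/2, (16 + -3)/2)
= (3/2, 13/2) = (3/2, 13/2)

(3/2, 13/2)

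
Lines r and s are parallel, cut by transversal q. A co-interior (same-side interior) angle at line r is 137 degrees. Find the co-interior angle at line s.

Co-interior angles (same-side interior) formed by parallel lines and a transversal are supplementary (sum to 180 degrees).
The given angle is 137 degrees.
The co-interior angle = 180 - 137 = 43 degrees.

43 degrees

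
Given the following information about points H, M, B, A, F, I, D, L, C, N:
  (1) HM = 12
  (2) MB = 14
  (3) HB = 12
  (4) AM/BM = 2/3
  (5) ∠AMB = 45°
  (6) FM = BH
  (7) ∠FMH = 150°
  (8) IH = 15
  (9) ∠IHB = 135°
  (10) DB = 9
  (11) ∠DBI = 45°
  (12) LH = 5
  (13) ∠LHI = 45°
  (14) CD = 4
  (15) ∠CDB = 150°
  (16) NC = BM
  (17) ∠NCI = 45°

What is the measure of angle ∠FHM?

From the given relations: FM = BH = 12.
Step 1: By the law of cosines on triangle HMF: HF² = 12² + 12² − 2·12·12·cos(150°) = 537.42, so HF ≈ 23.18.
Step 2: By the inverse law of cosines on triangle FHM: cos(∠FHM) = (23.18² + 12² − 12²) / (2·23.18·12) = 537.42/556.37 = 0.9659, so ∠FHM = 15°.

Therefore, the measure of angle ∠FHM = 15°.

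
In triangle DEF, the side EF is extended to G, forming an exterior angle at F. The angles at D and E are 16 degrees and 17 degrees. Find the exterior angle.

Exterior angle = 16 + 17 = 33 degrees (exterior angle theorem).

33 degrees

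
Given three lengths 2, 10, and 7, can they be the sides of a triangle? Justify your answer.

No.
The triangle inequality is violated: 2 + 7 = 9 ≤ 10.
These lengths cannot form a triangle.

No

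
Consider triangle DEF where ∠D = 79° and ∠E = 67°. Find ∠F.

By the triangle angle sum property, the three interior angles of any triangle add up to 180°.
We know angle D = 79° and angle E = 67°, so their sum is 146°.
Therefore angle F = 180° - 146° = 34°.

34 degrees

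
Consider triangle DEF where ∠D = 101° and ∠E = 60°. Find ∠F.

By the triangle angle sum property, the three interior angles of any triangle add up to 180°.
We know angle D = 101° and angle E = 60°, so their sum is 161°.
Therefore angle F = 180° - 161° = 19°.

19 degrees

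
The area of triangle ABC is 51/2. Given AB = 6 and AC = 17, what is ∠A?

From the SAS area formula Area = (1/2)ab sin(C), rearranging gives sin(C) = 2*Area/(ab).
sin(C) = 2 * 51/2 / (102) = 1/2.
Therefore C = arcsin(1/2) = 30°.
Since sin(180° - C) = sin(C), the obtuse angle 150° gives the same area, so C = 30° or C = 150°.

30° or 150°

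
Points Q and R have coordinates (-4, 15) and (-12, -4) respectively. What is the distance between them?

d = sqrt((-12 - -4)^2 + (-4 - 15)^2)
d = sqrt(-8^2 + -19^2)
d = sqrt(64 + 361)
d = sqrt(425) = 5*sqrt(17)

5*sqrt(17)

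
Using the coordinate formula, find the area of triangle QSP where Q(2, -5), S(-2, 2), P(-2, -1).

Using the Shoelace formula for a triangle:
Area = (1/2)|x0(y1 - y2) + x1(y2 - y0) + x2(y0 - y1)|
Area = (1/2)|2(2 - -1) + -2(-1 - -5) + -2(-5 - 2)|
Area = (1/2)|6 + -8 + 14|
Area = (1/2)|12|
Area = (1/2)(12)
Area = 6

6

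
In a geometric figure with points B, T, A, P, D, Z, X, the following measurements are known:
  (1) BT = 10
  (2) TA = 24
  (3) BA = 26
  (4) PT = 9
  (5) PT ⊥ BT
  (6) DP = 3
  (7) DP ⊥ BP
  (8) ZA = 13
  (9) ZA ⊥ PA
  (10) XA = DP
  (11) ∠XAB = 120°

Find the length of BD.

Step 1: By the law of cosines on triangle BTP: BP² = 10² + 9² − 2·10·9·cos(90°) = 181, so BP = √181.
Step 2: By the law of cosines on triangle BPD: BD² = √181² + 3² − 2·√181·3·cos(90°) = 190, so BD = √190.

Therefore, the length of BD = √190.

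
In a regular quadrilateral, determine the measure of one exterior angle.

Each exterior angle of a regular n-gon is 360 / n.
For n = 4: 360 / 4 = 90 degrees.

90 degrees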